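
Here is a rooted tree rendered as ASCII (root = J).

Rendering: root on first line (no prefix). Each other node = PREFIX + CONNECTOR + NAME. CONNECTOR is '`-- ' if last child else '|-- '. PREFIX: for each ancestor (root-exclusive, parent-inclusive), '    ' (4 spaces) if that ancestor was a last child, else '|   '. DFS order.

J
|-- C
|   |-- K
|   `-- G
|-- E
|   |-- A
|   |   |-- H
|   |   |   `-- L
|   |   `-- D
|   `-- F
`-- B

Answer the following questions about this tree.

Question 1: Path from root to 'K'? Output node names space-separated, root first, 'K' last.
Walk down from root: J -> C -> K

Answer: J C K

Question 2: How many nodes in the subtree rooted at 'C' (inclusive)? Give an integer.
Subtree rooted at C contains: C, G, K
Count = 3

Answer: 3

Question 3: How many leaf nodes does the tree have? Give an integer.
Answer: 6

Derivation:
Leaves (nodes with no children): B, D, F, G, K, L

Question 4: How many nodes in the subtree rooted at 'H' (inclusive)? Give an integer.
Subtree rooted at H contains: H, L
Count = 2

Answer: 2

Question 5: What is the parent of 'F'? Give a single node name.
Scan adjacency: F appears as child of E

Answer: E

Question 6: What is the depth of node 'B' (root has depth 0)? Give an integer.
Answer: 1

Derivation:
Path from root to B: J -> B
Depth = number of edges = 1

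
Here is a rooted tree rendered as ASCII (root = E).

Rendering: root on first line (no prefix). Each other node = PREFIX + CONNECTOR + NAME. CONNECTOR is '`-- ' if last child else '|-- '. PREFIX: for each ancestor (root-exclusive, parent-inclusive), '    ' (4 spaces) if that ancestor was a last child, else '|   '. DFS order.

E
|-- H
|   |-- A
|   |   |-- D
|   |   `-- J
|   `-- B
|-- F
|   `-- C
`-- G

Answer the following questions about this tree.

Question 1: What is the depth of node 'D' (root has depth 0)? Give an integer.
Answer: 3

Derivation:
Path from root to D: E -> H -> A -> D
Depth = number of edges = 3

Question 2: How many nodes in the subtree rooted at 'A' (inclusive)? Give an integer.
Answer: 3

Derivation:
Subtree rooted at A contains: A, D, J
Count = 3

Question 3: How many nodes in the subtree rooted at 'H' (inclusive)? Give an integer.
Subtree rooted at H contains: A, B, D, H, J
Count = 5

Answer: 5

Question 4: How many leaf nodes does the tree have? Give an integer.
Answer: 5

Derivation:
Leaves (nodes with no children): B, C, D, G, J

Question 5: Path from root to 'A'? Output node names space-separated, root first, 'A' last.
Answer: E H A

Derivation:
Walk down from root: E -> H -> A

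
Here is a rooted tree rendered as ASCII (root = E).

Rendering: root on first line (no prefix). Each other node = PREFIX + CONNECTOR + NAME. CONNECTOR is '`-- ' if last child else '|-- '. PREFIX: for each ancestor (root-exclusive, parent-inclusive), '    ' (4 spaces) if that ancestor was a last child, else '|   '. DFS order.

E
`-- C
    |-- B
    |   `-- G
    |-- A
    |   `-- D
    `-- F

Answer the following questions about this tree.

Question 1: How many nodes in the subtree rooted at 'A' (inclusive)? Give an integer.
Subtree rooted at A contains: A, D
Count = 2

Answer: 2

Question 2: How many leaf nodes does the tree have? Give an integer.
Answer: 3

Derivation:
Leaves (nodes with no children): D, F, G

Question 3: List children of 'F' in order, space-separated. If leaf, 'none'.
Answer: none

Derivation:
Node F's children (from adjacency): (leaf)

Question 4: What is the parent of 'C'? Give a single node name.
Scan adjacency: C appears as child of E

Answer: E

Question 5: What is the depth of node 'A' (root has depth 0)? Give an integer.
Path from root to A: E -> C -> A
Depth = number of edges = 2

Answer: 2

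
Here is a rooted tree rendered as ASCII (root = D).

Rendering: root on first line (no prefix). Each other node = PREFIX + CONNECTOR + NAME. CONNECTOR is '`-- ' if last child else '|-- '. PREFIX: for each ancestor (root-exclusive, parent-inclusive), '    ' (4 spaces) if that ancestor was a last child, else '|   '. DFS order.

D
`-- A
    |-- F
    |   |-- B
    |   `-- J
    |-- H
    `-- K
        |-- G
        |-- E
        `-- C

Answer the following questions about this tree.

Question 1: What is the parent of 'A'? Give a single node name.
Answer: D

Derivation:
Scan adjacency: A appears as child of D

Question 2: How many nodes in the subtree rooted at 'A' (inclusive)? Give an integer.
Subtree rooted at A contains: A, B, C, E, F, G, H, J, K
Count = 9

Answer: 9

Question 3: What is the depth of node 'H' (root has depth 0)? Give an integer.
Path from root to H: D -> A -> H
Depth = number of edges = 2

Answer: 2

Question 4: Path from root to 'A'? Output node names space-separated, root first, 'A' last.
Answer: D A

Derivation:
Walk down from root: D -> A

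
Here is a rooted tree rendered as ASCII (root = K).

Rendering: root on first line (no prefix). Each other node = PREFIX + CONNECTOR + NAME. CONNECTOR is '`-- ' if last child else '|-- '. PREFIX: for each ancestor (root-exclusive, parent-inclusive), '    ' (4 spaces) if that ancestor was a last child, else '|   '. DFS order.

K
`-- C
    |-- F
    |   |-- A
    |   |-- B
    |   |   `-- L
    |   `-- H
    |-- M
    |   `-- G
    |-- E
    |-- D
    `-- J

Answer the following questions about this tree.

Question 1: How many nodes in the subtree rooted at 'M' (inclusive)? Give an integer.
Answer: 2

Derivation:
Subtree rooted at M contains: G, M
Count = 2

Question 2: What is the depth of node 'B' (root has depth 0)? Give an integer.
Answer: 3

Derivation:
Path from root to B: K -> C -> F -> B
Depth = number of edges = 3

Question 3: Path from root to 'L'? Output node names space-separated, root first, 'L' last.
Answer: K C F B L

Derivation:
Walk down from root: K -> C -> F -> B -> L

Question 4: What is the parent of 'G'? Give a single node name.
Scan adjacency: G appears as child of M

Answer: M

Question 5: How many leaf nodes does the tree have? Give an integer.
Leaves (nodes with no children): A, D, E, G, H, J, L

Answer: 7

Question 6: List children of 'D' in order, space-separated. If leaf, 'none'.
Node D's children (from adjacency): (leaf)

Answer: none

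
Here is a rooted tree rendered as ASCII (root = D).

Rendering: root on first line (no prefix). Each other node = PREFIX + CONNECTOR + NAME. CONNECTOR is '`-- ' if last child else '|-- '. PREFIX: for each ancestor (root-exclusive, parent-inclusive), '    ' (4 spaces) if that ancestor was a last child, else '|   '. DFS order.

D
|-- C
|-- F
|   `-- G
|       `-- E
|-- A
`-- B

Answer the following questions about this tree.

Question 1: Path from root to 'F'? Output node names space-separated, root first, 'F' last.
Answer: D F

Derivation:
Walk down from root: D -> F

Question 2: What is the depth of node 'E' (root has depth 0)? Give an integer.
Answer: 3

Derivation:
Path from root to E: D -> F -> G -> E
Depth = number of edges = 3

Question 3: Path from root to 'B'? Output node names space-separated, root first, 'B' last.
Walk down from root: D -> B

Answer: D B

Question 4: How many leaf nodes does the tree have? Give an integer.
Answer: 4

Derivation:
Leaves (nodes with no children): A, B, C, E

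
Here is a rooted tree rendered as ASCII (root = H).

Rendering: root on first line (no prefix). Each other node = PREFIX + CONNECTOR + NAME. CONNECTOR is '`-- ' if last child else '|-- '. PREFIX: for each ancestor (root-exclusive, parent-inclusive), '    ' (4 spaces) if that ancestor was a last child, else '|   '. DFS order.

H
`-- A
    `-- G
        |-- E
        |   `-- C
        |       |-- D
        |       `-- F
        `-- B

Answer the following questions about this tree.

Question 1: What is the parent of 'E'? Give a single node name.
Scan adjacency: E appears as child of G

Answer: G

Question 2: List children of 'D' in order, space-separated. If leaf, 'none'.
Node D's children (from adjacency): (leaf)

Answer: none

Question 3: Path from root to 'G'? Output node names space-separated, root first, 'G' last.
Walk down from root: H -> A -> G

Answer: H A G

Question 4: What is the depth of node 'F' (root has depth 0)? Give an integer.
Answer: 5

Derivation:
Path from root to F: H -> A -> G -> E -> C -> F
Depth = number of edges = 5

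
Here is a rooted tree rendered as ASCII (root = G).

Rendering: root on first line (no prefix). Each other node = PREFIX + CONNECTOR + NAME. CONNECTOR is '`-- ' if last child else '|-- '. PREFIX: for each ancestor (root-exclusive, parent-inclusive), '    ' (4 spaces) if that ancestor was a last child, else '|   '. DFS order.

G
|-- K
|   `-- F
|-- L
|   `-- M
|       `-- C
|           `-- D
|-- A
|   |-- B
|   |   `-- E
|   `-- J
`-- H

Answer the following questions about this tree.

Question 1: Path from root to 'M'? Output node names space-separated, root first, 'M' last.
Answer: G L M

Derivation:
Walk down from root: G -> L -> M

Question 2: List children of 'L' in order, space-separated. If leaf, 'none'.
Answer: M

Derivation:
Node L's children (from adjacency): M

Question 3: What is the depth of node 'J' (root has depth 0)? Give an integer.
Path from root to J: G -> A -> J
Depth = number of edges = 2

Answer: 2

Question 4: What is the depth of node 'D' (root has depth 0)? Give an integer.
Answer: 4

Derivation:
Path from root to D: G -> L -> M -> C -> D
Depth = number of edges = 4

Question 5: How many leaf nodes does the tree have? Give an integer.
Leaves (nodes with no children): D, E, F, H, J

Answer: 5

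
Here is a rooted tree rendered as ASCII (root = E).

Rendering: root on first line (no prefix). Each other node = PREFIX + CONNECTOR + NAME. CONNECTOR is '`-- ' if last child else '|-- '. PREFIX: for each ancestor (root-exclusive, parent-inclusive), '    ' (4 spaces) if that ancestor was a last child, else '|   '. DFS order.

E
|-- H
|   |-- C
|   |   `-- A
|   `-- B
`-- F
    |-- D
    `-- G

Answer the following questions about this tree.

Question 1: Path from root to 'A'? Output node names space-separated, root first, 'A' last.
Walk down from root: E -> H -> C -> A

Answer: E H C A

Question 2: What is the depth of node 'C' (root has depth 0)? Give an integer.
Answer: 2

Derivation:
Path from root to C: E -> H -> C
Depth = number of edges = 2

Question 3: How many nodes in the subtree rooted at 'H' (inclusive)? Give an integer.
Subtree rooted at H contains: A, B, C, H
Count = 4

Answer: 4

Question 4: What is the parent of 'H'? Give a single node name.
Answer: E

Derivation:
Scan adjacency: H appears as child of E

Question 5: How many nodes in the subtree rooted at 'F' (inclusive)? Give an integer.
Subtree rooted at F contains: D, F, G
Count = 3

Answer: 3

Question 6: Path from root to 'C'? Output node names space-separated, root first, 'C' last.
Answer: E H C

Derivation:
Walk down from root: E -> H -> C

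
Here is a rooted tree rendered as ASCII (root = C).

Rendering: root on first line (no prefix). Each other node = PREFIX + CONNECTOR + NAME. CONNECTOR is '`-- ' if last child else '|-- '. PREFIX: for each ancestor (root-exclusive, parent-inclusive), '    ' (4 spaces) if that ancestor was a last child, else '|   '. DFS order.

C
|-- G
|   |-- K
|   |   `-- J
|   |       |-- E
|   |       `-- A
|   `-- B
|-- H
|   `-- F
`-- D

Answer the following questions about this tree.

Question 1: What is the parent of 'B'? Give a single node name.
Scan adjacency: B appears as child of G

Answer: G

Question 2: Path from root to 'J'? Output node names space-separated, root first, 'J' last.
Answer: C G K J

Derivation:
Walk down from root: C -> G -> K -> J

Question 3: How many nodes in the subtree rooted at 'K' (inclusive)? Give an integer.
Answer: 4

Derivation:
Subtree rooted at K contains: A, E, J, K
Count = 4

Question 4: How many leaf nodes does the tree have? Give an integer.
Leaves (nodes with no children): A, B, D, E, F

Answer: 5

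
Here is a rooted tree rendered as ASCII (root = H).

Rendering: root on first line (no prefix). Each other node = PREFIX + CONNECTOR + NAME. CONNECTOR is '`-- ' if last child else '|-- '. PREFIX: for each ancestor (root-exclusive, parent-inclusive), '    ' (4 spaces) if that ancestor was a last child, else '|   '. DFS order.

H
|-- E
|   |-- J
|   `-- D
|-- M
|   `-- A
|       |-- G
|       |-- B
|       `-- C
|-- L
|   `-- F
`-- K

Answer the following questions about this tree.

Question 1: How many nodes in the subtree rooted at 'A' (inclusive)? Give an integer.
Subtree rooted at A contains: A, B, C, G
Count = 4

Answer: 4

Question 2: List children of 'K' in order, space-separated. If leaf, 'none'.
Answer: none

Derivation:
Node K's children (from adjacency): (leaf)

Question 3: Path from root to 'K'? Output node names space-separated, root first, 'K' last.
Answer: H K

Derivation:
Walk down from root: H -> K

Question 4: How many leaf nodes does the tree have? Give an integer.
Leaves (nodes with no children): B, C, D, F, G, J, K

Answer: 7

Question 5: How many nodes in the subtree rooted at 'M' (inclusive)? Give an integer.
Subtree rooted at M contains: A, B, C, G, M
Count = 5

Answer: 5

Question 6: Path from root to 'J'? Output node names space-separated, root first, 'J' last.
Answer: H E J

Derivation:
Walk down from root: H -> E -> J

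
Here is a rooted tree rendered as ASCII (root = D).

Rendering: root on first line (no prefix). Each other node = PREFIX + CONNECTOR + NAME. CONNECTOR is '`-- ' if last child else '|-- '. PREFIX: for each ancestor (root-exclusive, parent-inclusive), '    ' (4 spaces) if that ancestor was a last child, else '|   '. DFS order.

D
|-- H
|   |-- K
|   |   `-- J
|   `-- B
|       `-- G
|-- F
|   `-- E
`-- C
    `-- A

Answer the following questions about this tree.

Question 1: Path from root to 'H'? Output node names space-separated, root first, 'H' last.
Answer: D H

Derivation:
Walk down from root: D -> H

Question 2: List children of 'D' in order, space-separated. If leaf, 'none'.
Node D's children (from adjacency): H, F, C

Answer: H F C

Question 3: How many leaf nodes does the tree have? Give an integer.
Answer: 4

Derivation:
Leaves (nodes with no children): A, E, G, J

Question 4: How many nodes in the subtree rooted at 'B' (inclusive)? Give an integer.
Subtree rooted at B contains: B, G
Count = 2

Answer: 2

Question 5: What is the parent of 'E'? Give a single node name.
Answer: F

Derivation:
Scan adjacency: E appears as child of F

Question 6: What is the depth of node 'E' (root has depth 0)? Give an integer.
Answer: 2

Derivation:
Path from root to E: D -> F -> E
Depth = number of edges = 2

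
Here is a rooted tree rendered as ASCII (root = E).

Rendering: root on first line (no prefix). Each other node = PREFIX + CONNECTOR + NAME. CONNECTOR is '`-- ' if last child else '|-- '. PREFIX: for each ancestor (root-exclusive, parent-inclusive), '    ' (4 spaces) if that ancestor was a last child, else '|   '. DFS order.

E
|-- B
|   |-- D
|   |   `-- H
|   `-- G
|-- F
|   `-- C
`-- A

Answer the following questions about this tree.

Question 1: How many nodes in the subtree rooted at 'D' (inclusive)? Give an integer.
Answer: 2

Derivation:
Subtree rooted at D contains: D, H
Count = 2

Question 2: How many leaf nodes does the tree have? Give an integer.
Answer: 4

Derivation:
Leaves (nodes with no children): A, C, G, H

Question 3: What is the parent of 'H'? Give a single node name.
Answer: D

Derivation:
Scan adjacency: H appears as child of D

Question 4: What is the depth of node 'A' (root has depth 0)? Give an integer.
Answer: 1

Derivation:
Path from root to A: E -> A
Depth = number of edges = 1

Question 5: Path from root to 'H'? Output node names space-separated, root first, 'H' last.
Walk down from root: E -> B -> D -> H

Answer: E B D H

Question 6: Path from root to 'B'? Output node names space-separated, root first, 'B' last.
Walk down from root: E -> B

Answer: E B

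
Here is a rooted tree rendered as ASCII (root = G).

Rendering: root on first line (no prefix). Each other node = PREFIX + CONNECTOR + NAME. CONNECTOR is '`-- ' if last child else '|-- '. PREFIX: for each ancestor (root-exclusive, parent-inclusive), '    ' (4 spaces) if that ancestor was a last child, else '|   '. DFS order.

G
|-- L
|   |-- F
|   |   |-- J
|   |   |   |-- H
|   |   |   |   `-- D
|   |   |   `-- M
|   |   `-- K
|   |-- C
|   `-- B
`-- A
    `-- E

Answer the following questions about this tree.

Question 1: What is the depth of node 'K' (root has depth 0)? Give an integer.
Answer: 3

Derivation:
Path from root to K: G -> L -> F -> K
Depth = number of edges = 3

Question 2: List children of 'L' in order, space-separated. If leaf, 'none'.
Node L's children (from adjacency): F, C, B

Answer: F C B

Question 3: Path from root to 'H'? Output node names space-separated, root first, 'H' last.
Walk down from root: G -> L -> F -> J -> H

Answer: G L F J H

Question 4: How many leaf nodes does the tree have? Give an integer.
Answer: 6

Derivation:
Leaves (nodes with no children): B, C, D, E, K, M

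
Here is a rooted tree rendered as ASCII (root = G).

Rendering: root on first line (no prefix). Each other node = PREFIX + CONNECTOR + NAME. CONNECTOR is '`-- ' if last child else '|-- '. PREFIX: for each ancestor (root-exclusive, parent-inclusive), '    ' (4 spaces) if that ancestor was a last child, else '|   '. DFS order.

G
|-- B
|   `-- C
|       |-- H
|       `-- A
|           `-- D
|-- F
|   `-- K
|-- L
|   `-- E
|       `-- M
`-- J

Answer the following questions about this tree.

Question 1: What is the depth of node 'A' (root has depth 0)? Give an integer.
Path from root to A: G -> B -> C -> A
Depth = number of edges = 3

Answer: 3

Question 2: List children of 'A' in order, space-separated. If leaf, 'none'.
Node A's children (from adjacency): D

Answer: D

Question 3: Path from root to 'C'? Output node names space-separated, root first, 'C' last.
Walk down from root: G -> B -> C

Answer: G B C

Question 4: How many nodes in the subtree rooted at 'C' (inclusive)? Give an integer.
Subtree rooted at C contains: A, C, D, H
Count = 4

Answer: 4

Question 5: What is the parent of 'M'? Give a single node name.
Answer: E

Derivation:
Scan adjacency: M appears as child of E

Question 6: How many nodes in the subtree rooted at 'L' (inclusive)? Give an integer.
Subtree rooted at L contains: E, L, M
Count = 3

Answer: 3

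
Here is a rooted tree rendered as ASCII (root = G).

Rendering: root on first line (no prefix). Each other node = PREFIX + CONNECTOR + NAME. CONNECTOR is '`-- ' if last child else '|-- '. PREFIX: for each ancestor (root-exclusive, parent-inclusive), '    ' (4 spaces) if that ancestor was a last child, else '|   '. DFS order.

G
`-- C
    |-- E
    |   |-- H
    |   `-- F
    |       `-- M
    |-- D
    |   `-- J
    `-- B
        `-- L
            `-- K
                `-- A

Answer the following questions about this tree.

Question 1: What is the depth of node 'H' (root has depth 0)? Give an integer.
Path from root to H: G -> C -> E -> H
Depth = number of edges = 3

Answer: 3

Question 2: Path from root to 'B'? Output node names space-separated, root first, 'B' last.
Answer: G C B

Derivation:
Walk down from root: G -> C -> B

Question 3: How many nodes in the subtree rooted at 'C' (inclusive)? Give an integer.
Subtree rooted at C contains: A, B, C, D, E, F, H, J, K, L, M
Count = 11

Answer: 11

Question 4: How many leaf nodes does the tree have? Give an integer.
Leaves (nodes with no children): A, H, J, M

Answer: 4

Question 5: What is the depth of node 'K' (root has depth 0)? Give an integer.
Path from root to K: G -> C -> B -> L -> K
Depth = number of edges = 4

Answer: 4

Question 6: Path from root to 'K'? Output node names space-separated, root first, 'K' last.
Answer: G C B L K

Derivation:
Walk down from root: G -> C -> B -> L -> K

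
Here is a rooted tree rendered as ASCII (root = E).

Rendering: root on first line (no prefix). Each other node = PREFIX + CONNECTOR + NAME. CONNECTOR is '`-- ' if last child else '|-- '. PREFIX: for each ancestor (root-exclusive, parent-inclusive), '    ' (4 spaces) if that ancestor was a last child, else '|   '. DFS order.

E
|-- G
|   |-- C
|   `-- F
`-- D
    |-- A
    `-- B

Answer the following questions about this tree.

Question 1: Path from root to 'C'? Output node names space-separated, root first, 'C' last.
Walk down from root: E -> G -> C

Answer: E G C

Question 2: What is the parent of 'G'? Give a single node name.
Answer: E

Derivation:
Scan adjacency: G appears as child of E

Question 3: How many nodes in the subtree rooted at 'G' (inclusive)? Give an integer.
Answer: 3

Derivation:
Subtree rooted at G contains: C, F, G
Count = 3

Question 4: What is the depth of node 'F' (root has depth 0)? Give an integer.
Path from root to F: E -> G -> F
Depth = number of edges = 2

Answer: 2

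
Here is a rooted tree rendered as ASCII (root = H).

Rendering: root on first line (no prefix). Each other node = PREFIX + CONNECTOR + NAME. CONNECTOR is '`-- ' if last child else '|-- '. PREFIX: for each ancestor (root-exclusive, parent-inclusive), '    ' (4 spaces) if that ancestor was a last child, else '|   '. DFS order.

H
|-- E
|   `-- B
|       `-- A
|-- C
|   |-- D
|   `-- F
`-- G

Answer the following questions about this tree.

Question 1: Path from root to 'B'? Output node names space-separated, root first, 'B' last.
Answer: H E B

Derivation:
Walk down from root: H -> E -> B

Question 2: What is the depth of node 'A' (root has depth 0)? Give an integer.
Answer: 3

Derivation:
Path from root to A: H -> E -> B -> A
Depth = number of edges = 3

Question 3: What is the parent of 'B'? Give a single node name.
Answer: E

Derivation:
Scan adjacency: B appears as child of E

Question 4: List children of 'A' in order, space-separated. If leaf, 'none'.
Answer: none

Derivation:
Node A's children (from adjacency): (leaf)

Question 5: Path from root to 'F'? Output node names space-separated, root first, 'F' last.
Walk down from root: H -> C -> F

Answer: H C F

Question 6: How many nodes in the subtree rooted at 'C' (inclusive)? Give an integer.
Answer: 3

Derivation:
Subtree rooted at C contains: C, D, F
Count = 3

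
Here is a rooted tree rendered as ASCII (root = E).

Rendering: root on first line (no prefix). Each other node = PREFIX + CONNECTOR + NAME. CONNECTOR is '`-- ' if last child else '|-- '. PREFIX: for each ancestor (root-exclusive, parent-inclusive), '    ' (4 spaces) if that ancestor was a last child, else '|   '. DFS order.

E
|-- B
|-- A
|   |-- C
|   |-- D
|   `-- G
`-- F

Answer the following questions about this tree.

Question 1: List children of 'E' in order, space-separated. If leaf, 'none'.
Answer: B A F

Derivation:
Node E's children (from adjacency): B, A, F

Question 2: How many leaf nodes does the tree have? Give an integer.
Leaves (nodes with no children): B, C, D, F, G

Answer: 5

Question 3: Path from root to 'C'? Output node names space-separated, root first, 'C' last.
Walk down from root: E -> A -> C

Answer: E A C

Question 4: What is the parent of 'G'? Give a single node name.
Scan adjacency: G appears as child of A

Answer: A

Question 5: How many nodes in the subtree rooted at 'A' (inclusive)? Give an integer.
Subtree rooted at A contains: A, C, D, G
Count = 4

Answer: 4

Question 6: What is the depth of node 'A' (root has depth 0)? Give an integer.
Path from root to A: E -> A
Depth = number of edges = 1

Answer: 1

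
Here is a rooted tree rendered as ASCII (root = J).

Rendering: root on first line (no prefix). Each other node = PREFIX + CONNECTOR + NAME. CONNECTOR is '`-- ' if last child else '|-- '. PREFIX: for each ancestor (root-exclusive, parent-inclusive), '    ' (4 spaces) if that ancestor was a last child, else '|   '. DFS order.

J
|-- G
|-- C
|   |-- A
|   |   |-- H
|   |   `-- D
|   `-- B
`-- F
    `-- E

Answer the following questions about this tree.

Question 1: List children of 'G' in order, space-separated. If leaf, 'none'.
Node G's children (from adjacency): (leaf)

Answer: none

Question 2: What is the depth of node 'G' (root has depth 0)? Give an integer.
Answer: 1

Derivation:
Path from root to G: J -> G
Depth = number of edges = 1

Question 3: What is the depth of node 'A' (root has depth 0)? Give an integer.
Path from root to A: J -> C -> A
Depth = number of edges = 2

Answer: 2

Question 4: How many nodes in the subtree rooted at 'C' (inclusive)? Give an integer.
Answer: 5

Derivation:
Subtree rooted at C contains: A, B, C, D, H
Count = 5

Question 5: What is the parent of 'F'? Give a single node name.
Scan adjacency: F appears as child of J

Answer: J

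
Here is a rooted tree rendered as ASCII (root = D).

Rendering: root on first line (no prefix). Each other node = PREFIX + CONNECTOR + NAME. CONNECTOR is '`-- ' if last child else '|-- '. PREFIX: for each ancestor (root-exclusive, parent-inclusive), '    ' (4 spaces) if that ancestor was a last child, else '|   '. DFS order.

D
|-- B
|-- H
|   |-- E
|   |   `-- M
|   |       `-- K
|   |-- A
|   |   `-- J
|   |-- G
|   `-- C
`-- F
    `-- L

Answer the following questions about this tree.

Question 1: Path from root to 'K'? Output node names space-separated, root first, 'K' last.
Walk down from root: D -> H -> E -> M -> K

Answer: D H E M K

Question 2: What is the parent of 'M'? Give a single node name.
Answer: E

Derivation:
Scan adjacency: M appears as child of E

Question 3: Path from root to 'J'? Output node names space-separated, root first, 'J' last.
Walk down from root: D -> H -> A -> J

Answer: D H A J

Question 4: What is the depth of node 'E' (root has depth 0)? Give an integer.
Answer: 2

Derivation:
Path from root to E: D -> H -> E
Depth = number of edges = 2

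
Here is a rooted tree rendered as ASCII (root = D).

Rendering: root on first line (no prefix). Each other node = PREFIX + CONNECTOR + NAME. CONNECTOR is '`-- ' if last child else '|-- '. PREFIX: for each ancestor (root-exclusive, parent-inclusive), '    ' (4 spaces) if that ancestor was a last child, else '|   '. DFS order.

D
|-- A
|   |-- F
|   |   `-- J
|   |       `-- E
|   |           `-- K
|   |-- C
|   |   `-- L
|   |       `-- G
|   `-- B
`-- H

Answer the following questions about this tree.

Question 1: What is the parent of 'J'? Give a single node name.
Answer: F

Derivation:
Scan adjacency: J appears as child of F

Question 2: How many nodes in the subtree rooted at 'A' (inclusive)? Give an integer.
Answer: 9

Derivation:
Subtree rooted at A contains: A, B, C, E, F, G, J, K, L
Count = 9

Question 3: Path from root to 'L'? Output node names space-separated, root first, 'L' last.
Answer: D A C L

Derivation:
Walk down from root: D -> A -> C -> L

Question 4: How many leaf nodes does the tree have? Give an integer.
Answer: 4

Derivation:
Leaves (nodes with no children): B, G, H, K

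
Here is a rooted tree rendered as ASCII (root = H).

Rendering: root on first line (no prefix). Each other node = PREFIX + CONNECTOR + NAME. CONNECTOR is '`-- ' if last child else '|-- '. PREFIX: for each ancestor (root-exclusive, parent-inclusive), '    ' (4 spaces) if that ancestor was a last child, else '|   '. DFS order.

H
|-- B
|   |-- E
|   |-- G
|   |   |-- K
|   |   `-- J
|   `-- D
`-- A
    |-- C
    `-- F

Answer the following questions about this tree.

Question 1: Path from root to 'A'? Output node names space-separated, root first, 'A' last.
Answer: H A

Derivation:
Walk down from root: H -> A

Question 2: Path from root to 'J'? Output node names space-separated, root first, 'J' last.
Walk down from root: H -> B -> G -> J

Answer: H B G J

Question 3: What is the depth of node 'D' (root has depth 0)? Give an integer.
Path from root to D: H -> B -> D
Depth = number of edges = 2

Answer: 2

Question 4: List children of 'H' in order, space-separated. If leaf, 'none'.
Node H's children (from adjacency): B, A

Answer: B A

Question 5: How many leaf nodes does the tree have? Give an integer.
Answer: 6

Derivation:
Leaves (nodes with no children): C, D, E, F, J, K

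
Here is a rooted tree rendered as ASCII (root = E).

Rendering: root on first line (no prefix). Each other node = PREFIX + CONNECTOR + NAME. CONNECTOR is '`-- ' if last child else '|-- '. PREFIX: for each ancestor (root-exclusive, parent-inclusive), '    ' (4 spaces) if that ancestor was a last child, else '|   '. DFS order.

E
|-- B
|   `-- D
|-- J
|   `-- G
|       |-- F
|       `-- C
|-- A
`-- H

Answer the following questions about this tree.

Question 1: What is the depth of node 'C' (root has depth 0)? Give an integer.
Path from root to C: E -> J -> G -> C
Depth = number of edges = 3

Answer: 3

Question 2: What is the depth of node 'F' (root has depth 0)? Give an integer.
Answer: 3

Derivation:
Path from root to F: E -> J -> G -> F
Depth = number of edges = 3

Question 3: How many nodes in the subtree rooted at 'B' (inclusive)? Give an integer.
Answer: 2

Derivation:
Subtree rooted at B contains: B, D
Count = 2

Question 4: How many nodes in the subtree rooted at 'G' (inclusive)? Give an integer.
Answer: 3

Derivation:
Subtree rooted at G contains: C, F, G
Count = 3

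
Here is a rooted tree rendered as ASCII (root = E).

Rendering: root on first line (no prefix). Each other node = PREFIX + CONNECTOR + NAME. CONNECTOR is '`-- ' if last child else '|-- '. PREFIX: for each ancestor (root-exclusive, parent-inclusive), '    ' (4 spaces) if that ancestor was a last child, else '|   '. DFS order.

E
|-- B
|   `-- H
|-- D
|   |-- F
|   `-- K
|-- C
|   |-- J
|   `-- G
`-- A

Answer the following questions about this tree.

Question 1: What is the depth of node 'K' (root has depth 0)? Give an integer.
Path from root to K: E -> D -> K
Depth = number of edges = 2

Answer: 2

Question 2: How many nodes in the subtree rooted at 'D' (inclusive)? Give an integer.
Subtree rooted at D contains: D, F, K
Count = 3

Answer: 3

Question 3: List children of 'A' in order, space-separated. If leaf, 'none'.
Answer: none

Derivation:
Node A's children (from adjacency): (leaf)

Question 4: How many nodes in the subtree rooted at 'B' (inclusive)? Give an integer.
Answer: 2

Derivation:
Subtree rooted at B contains: B, H
Count = 2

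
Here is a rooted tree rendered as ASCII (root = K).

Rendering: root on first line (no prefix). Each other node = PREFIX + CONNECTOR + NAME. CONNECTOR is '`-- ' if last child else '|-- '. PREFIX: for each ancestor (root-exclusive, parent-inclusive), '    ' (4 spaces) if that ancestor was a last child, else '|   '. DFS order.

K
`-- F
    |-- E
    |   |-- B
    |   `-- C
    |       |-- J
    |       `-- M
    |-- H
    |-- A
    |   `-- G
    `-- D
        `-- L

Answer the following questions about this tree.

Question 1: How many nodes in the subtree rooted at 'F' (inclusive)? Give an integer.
Subtree rooted at F contains: A, B, C, D, E, F, G, H, J, L, M
Count = 11

Answer: 11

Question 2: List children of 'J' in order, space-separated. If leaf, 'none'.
Node J's children (from adjacency): (leaf)

Answer: none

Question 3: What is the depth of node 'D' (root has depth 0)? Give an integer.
Answer: 2

Derivation:
Path from root to D: K -> F -> D
Depth = number of edges = 2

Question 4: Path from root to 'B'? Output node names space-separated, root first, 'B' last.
Answer: K F E B

Derivation:
Walk down from root: K -> F -> E -> B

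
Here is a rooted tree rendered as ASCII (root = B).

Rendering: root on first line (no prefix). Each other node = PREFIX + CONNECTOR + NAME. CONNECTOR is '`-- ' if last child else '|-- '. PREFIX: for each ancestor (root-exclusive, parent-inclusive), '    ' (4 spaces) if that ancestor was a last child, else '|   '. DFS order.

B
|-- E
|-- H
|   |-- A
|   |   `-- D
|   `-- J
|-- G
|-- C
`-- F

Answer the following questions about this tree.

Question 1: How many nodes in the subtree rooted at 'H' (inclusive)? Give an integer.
Answer: 4

Derivation:
Subtree rooted at H contains: A, D, H, J
Count = 4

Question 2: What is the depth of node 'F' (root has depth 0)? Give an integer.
Path from root to F: B -> F
Depth = number of edges = 1

Answer: 1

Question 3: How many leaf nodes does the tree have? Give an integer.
Answer: 6

Derivation:
Leaves (nodes with no children): C, D, E, F, G, J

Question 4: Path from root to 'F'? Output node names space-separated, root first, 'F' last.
Walk down from root: B -> F

Answer: B F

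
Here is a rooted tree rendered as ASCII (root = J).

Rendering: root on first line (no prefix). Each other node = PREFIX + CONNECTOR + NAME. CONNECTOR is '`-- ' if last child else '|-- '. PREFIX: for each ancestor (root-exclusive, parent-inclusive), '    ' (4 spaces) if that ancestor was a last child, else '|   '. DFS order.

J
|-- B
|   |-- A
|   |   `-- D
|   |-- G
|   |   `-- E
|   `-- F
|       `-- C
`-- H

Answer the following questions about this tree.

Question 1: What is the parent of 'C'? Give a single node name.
Scan adjacency: C appears as child of F

Answer: F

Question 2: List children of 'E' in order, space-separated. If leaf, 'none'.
Node E's children (from adjacency): (leaf)

Answer: none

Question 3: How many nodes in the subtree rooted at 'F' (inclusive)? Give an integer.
Answer: 2

Derivation:
Subtree rooted at F contains: C, F
Count = 2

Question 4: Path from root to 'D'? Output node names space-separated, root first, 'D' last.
Walk down from root: J -> B -> A -> D

Answer: J B A D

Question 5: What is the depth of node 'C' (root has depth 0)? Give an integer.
Path from root to C: J -> B -> F -> C
Depth = number of edges = 3

Answer: 3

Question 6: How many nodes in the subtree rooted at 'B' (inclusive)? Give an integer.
Answer: 7

Derivation:
Subtree rooted at B contains: A, B, C, D, E, F, G
Count = 7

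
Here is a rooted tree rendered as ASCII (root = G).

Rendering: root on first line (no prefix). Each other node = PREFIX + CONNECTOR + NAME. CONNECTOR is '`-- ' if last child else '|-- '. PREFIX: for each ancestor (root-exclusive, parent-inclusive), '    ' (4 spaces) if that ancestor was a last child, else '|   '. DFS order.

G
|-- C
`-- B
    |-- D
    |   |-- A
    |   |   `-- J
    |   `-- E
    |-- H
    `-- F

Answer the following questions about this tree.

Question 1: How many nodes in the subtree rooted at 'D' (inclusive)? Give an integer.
Subtree rooted at D contains: A, D, E, J
Count = 4

Answer: 4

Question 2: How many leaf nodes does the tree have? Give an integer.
Leaves (nodes with no children): C, E, F, H, J

Answer: 5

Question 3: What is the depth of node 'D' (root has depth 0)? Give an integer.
Answer: 2

Derivation:
Path from root to D: G -> B -> D
Depth = number of edges = 2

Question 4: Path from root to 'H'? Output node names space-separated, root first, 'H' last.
Walk down from root: G -> B -> H

Answer: G B H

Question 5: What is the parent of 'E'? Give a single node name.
Answer: D

Derivation:
Scan adjacency: E appears as child of D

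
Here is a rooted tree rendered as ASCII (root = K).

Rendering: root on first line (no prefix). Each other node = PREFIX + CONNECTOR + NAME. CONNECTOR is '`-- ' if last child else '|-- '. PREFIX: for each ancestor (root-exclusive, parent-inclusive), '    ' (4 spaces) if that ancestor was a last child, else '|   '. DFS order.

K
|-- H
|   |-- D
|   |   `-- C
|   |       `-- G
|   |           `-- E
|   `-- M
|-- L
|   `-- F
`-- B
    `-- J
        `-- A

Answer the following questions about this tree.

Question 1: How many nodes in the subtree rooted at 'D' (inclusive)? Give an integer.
Answer: 4

Derivation:
Subtree rooted at D contains: C, D, E, G
Count = 4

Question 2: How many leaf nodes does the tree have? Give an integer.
Leaves (nodes with no children): A, E, F, M

Answer: 4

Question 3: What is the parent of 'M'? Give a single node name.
Scan adjacency: M appears as child of H

Answer: H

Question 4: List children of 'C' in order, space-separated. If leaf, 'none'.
Answer: G

Derivation:
Node C's children (from adjacency): G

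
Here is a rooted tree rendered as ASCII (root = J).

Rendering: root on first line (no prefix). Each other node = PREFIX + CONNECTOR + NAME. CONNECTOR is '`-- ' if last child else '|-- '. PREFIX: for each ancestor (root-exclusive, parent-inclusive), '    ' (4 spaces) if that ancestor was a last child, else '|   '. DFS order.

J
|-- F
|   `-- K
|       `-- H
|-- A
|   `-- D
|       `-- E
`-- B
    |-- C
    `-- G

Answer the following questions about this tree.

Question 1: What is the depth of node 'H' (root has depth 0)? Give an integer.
Answer: 3

Derivation:
Path from root to H: J -> F -> K -> H
Depth = number of edges = 3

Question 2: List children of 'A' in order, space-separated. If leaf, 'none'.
Node A's children (from adjacency): D

Answer: D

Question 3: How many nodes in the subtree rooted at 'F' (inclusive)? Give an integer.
Subtree rooted at F contains: F, H, K
Count = 3

Answer: 3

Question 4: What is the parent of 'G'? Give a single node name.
Answer: B

Derivation:
Scan adjacency: G appears as child of B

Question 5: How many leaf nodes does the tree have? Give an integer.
Answer: 4

Derivation:
Leaves (nodes with no children): C, E, G, H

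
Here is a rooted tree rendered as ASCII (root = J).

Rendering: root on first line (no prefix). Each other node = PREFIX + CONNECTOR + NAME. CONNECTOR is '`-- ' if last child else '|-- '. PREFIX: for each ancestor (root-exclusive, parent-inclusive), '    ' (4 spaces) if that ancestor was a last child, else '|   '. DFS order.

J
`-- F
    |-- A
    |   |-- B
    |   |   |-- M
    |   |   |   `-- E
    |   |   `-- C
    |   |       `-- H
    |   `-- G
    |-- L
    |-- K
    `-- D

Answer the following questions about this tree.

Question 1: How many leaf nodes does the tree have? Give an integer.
Answer: 6

Derivation:
Leaves (nodes with no children): D, E, G, H, K, L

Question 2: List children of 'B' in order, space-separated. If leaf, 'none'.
Node B's children (from adjacency): M, C

Answer: M C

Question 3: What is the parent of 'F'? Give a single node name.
Answer: J

Derivation:
Scan adjacency: F appears as child of J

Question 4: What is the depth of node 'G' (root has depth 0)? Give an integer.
Path from root to G: J -> F -> A -> G
Depth = number of edges = 3

Answer: 3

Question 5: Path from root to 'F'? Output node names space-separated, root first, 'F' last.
Answer: J F

Derivation:
Walk down from root: J -> F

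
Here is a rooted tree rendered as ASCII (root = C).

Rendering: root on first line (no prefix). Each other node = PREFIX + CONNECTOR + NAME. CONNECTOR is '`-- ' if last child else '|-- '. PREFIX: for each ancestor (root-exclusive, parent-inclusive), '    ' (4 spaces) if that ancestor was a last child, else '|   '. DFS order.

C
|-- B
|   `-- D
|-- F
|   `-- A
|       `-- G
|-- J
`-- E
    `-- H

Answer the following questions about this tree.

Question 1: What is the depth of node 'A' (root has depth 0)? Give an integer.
Answer: 2

Derivation:
Path from root to A: C -> F -> A
Depth = number of edges = 2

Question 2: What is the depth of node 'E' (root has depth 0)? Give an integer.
Answer: 1

Derivation:
Path from root to E: C -> E
Depth = number of edges = 1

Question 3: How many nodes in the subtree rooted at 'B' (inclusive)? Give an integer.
Subtree rooted at B contains: B, D
Count = 2

Answer: 2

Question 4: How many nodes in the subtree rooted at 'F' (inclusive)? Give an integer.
Answer: 3

Derivation:
Subtree rooted at F contains: A, F, G
Count = 3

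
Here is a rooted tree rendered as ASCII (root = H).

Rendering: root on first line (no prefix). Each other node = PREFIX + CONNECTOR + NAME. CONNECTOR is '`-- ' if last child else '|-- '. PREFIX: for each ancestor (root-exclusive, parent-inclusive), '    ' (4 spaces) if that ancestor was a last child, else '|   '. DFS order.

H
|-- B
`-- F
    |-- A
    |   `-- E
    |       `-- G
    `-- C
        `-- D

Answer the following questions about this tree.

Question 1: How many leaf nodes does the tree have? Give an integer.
Answer: 3

Derivation:
Leaves (nodes with no children): B, D, G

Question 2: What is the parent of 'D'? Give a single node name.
Scan adjacency: D appears as child of C

Answer: C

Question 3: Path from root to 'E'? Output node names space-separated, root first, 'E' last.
Answer: H F A E

Derivation:
Walk down from root: H -> F -> A -> E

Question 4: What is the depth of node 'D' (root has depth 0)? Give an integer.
Answer: 3

Derivation:
Path from root to D: H -> F -> C -> D
Depth = number of edges = 3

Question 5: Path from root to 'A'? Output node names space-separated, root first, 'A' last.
Answer: H F A

Derivation:
Walk down from root: H -> F -> A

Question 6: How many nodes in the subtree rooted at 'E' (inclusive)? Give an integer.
Subtree rooted at E contains: E, G
Count = 2

Answer: 2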